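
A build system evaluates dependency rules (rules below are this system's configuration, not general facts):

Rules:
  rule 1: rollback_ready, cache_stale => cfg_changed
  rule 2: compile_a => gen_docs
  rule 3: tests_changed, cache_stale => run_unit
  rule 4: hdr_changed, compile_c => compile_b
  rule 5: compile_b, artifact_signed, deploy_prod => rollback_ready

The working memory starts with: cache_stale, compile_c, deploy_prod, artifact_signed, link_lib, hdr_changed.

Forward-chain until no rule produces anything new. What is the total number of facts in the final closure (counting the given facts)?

9

Round 1 — rule 4, derive compile_b.
Round 2 — rule 5, derive rollback_ready.
Round 3 — rule 1, derive cfg_changed.
Closure: {artifact_signed, cache_stale, cfg_changed, compile_b, compile_c, deploy_prod, hdr_changed, link_lib, rollback_ready} — 9 facts.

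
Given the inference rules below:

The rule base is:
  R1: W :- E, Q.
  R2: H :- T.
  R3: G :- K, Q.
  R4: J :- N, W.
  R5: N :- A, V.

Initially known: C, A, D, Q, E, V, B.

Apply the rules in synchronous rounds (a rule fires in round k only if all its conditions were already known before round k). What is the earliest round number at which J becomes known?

2

Round 1 — R1, R5, derive W, N.
Round 2 — R4, derive J.
J first appears in round 2.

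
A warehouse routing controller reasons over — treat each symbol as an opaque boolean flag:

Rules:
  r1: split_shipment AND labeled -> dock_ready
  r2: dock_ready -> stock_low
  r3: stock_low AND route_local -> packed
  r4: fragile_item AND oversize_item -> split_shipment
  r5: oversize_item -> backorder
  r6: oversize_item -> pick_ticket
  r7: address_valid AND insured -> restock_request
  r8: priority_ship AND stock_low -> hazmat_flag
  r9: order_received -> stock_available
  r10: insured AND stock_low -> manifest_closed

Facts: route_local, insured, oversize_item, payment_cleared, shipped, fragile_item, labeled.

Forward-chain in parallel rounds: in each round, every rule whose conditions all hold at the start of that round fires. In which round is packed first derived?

Round 1: r4 [fragile_item AND oversize_item -> split_shipment]; r5 [oversize_item -> backorder]; r6 [oversize_item -> pick_ticket]. New: split_shipment, backorder, pick_ticket.
Round 2: r1 [split_shipment AND labeled -> dock_ready]. New: dock_ready.
Round 3: r2 [dock_ready -> stock_low]. New: stock_low.
Round 4: r3 [stock_low AND route_local -> packed]; r10 [insured AND stock_low -> manifest_closed]. New: packed, manifest_closed.
packed first appears in round 4.

4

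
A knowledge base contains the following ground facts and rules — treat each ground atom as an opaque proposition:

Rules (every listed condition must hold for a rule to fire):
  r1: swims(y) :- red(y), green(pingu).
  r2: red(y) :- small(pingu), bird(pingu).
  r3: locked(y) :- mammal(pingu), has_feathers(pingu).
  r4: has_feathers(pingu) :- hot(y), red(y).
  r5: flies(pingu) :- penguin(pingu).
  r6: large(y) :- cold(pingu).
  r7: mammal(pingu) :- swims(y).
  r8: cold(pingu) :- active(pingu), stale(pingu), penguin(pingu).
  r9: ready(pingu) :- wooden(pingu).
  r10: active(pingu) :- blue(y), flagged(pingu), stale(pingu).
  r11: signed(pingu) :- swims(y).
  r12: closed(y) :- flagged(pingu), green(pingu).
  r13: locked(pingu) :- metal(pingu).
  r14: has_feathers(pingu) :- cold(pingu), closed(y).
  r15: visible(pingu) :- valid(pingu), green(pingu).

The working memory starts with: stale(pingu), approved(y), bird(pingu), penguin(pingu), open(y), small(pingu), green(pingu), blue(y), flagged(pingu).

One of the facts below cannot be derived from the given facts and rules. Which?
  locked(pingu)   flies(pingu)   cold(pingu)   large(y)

Round 1 — r2, r5, r10, r12, derive red(y), flies(pingu), active(pingu), closed(y).
Round 2 — r1, r8, derive swims(y), cold(pingu).
Round 3 — r6, r7, r11, r14, derive large(y), mammal(pingu), signed(pingu), has_feathers(pingu).
Round 4 — r3, derive locked(y).
Derived: large(y) (round 3), cold(pingu) (round 2), flies(pingu) (round 1). locked(pingu) never appears in any round.

locked(pingu)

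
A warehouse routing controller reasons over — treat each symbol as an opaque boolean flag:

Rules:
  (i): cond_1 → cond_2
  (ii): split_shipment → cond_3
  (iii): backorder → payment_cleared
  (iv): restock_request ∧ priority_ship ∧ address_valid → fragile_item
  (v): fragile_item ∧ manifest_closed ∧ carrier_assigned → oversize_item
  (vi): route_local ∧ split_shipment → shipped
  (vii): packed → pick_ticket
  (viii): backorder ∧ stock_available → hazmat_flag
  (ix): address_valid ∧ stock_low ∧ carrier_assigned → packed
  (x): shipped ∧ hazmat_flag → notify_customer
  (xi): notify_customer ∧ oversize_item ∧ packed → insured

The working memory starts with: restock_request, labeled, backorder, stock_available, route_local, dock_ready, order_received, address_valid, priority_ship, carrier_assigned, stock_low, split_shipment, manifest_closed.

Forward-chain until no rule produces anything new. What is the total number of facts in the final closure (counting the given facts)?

[1] (ii) [split_shipment → cond_3]; (iii) [backorder → payment_cleared]; (iv) [restock_request ∧ priority_ship ∧ address_valid → fragile_item]; (vi) [route_local ∧ split_shipment → shipped]; (viii) [backorder ∧ stock_available → hazmat_flag]; (ix) [address_valid ∧ stock_low ∧ carrier_assigned → packed]. ⇒ new: cond_3, payment_cleared, fragile_item, shipped, hazmat_flag, packed.
[2] (v) [fragile_item ∧ manifest_closed ∧ carrier_assigned → oversize_item]; (vii) [packed → pick_ticket]; (x) [shipped ∧ hazmat_flag → notify_customer]. ⇒ new: oversize_item, pick_ticket, notify_customer.
[3] (xi) [notify_customer ∧ oversize_item ∧ packed → insured]. ⇒ new: insured.
Closure: {address_valid, backorder, carrier_assigned, cond_3, dock_ready, fragile_item, hazmat_flag, insured, labeled, manifest_closed, notify_customer, order_received, oversize_item, packed, payment_cleared, pick_ticket, priority_ship, restock_request, route_local, shipped, split_shipment, stock_available, stock_low} — 23 facts.

23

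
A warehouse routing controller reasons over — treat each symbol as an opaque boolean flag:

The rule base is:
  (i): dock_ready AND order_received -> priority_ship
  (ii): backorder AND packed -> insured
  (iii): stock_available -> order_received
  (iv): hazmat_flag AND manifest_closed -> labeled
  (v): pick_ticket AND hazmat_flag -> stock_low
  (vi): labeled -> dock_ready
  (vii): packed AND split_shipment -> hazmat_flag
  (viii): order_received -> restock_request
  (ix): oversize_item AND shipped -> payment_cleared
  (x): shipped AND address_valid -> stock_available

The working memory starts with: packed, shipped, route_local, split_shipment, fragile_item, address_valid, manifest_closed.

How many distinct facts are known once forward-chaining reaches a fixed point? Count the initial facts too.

Round 1 — (vii), (x), derive hazmat_flag, stock_available.
Round 2 — (iii), (iv), derive order_received, labeled.
Round 3 — (vi), (viii), derive dock_ready, restock_request.
Round 4 — (i), derive priority_ship.
Closure: {address_valid, dock_ready, fragile_item, hazmat_flag, labeled, manifest_closed, order_received, packed, priority_ship, restock_request, route_local, shipped, split_shipment, stock_available} — 14 facts.

14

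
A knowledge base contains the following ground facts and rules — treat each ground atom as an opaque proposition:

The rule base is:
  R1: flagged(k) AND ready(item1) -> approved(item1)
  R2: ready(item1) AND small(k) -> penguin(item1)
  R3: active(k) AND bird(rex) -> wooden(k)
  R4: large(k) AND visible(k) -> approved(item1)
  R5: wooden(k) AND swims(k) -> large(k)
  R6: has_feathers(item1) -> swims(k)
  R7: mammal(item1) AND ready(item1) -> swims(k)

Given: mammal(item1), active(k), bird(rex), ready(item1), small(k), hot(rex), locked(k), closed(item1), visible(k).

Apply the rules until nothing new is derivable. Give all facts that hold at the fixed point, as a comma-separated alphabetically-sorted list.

[1] R2 [ready(item1) AND small(k) -> penguin(item1)]; R3 [active(k) AND bird(rex) -> wooden(k)]; R7 [mammal(item1) AND ready(item1) -> swims(k)]. ⇒ new: penguin(item1), wooden(k), swims(k).
[2] R5 [wooden(k) AND swims(k) -> large(k)]. ⇒ new: large(k).
[3] R4 [large(k) AND visible(k) -> approved(item1)]. ⇒ new: approved(item1).

active(k), approved(item1), bird(rex), closed(item1), hot(rex), large(k), locked(k), mammal(item1), penguin(item1), ready(item1), small(k), swims(k), visible(k), wooden(k)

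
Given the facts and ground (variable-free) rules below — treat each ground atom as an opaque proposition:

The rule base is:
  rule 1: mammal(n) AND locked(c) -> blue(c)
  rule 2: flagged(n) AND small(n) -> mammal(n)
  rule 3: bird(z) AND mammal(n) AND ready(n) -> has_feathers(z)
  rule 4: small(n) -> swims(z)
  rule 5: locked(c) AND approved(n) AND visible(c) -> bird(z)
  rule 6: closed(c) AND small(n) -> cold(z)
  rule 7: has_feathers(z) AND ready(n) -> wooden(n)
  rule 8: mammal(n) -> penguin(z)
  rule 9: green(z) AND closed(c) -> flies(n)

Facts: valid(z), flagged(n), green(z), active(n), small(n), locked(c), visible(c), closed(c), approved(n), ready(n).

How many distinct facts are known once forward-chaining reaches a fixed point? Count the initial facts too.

Round 1 fires rule 2, rule 4, rule 5, rule 6, rule 9, giving mammal(n), swims(z), bird(z), cold(z), flies(n).
Round 2 fires rule 1, rule 3, rule 8, giving blue(c), has_feathers(z), penguin(z).
Round 3 fires rule 7, giving wooden(n).
Closure: {active(n), approved(n), bird(z), blue(c), closed(c), cold(z), flagged(n), flies(n), green(z), has_feathers(z), locked(c), mammal(n), penguin(z), ready(n), small(n), swims(z), valid(z), visible(c), wooden(n)} — 19 facts.

19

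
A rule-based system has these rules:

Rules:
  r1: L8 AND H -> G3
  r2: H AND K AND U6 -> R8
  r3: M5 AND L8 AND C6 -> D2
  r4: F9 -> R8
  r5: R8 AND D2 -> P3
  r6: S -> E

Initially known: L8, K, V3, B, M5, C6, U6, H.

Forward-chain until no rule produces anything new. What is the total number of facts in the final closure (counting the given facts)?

12

Round 1 fires r1, r2, r3, giving G3, R8, D2.
Round 2 fires r5, giving P3.
Closure: {B, C6, D2, G3, H, K, L8, M5, P3, R8, U6, V3} — 12 facts.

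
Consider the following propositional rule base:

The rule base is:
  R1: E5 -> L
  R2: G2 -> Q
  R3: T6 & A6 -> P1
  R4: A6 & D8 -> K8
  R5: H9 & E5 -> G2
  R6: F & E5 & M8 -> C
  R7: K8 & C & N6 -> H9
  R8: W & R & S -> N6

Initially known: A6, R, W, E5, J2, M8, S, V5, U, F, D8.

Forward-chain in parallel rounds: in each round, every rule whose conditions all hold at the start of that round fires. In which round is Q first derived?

4

Round 1 — R1, R4, R6, R8, derive L, K8, C, N6.
Round 2 — R7, derive H9.
Round 3 — R5, derive G2.
Round 4 — R2, derive Q.
Q first appears in round 4.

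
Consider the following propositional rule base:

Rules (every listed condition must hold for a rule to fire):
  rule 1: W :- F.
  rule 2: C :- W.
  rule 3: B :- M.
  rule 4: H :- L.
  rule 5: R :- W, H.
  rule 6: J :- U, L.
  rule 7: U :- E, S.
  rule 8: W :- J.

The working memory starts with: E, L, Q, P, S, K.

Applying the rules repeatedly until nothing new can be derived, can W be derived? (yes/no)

Round 1 fires rule 4, rule 7, giving H, U.
Round 2 fires rule 6, giving J.
Round 3 fires rule 8, giving W.
Round 4 fires rule 2, rule 5, giving C, R.
W appears in round 3, so it is derivable.

yes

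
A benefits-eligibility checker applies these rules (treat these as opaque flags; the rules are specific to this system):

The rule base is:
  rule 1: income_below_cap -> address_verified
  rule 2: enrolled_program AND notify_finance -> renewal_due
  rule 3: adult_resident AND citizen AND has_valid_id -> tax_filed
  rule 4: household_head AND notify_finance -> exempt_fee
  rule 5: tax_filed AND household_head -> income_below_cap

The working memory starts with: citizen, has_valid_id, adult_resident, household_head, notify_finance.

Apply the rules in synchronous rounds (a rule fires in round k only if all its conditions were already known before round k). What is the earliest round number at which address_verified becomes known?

3

Round 1 — rule 3, rule 4, derive tax_filed, exempt_fee.
Round 2 — rule 5, derive income_below_cap.
Round 3 — rule 1, derive address_verified.
address_verified first appears in round 3.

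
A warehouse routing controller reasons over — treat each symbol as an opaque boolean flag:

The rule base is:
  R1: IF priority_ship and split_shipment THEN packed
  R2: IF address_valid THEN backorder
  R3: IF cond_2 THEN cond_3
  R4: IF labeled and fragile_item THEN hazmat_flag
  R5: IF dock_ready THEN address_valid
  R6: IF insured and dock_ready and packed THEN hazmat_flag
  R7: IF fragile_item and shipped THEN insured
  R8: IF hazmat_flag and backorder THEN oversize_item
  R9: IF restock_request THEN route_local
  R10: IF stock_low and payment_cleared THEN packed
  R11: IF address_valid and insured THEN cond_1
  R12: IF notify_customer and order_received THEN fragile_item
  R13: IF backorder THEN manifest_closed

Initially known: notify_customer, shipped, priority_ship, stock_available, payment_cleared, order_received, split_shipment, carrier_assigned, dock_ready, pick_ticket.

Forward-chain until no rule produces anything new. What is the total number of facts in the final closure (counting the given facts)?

19

Round 1: R1 [IF priority_ship and split_shipment THEN packed]; R5 [IF dock_ready THEN address_valid]; R12 [IF notify_customer and order_received THEN fragile_item]. Adds packed, address_valid, fragile_item.
Round 2: R2 [IF address_valid THEN backorder]; R7 [IF fragile_item and shipped THEN insured]. Adds backorder, insured.
Round 3: R6 [IF insured and dock_ready and packed THEN hazmat_flag]; R11 [IF address_valid and insured THEN cond_1]; R13 [IF backorder THEN manifest_closed]. Adds hazmat_flag, cond_1, manifest_closed.
Round 4: R8 [IF hazmat_flag and backorder THEN oversize_item]. Adds oversize_item.
Closure: {address_valid, backorder, carrier_assigned, cond_1, dock_ready, fragile_item, hazmat_flag, insured, manifest_closed, notify_customer, order_received, oversize_item, packed, payment_cleared, pick_ticket, priority_ship, shipped, split_shipment, stock_available} — 19 facts.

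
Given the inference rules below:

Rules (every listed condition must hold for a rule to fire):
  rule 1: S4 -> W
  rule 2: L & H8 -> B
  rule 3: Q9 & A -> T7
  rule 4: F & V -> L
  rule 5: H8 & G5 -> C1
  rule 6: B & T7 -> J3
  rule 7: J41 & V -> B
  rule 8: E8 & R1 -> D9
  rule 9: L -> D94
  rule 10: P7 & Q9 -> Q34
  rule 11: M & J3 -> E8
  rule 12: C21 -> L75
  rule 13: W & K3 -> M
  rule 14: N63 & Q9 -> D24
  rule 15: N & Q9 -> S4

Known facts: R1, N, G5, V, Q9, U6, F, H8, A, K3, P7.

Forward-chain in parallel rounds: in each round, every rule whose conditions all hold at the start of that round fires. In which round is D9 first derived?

5

Round 1: rule 3 [Q9 & A -> T7]; rule 4 [F & V -> L]; rule 5 [H8 & G5 -> C1]; rule 10 [P7 & Q9 -> Q34]; rule 15 [N & Q9 -> S4]. New: T7, L, C1, Q34, S4.
Round 2: rule 1 [S4 -> W]; rule 2 [L & H8 -> B]; rule 9 [L -> D94]. New: W, B, D94.
Round 3: rule 6 [B & T7 -> J3]; rule 13 [W & K3 -> M]. New: J3, M.
Round 4: rule 11 [M & J3 -> E8]. New: E8.
Round 5: rule 8 [E8 & R1 -> D9]. New: D9.
D9 first appears in round 5.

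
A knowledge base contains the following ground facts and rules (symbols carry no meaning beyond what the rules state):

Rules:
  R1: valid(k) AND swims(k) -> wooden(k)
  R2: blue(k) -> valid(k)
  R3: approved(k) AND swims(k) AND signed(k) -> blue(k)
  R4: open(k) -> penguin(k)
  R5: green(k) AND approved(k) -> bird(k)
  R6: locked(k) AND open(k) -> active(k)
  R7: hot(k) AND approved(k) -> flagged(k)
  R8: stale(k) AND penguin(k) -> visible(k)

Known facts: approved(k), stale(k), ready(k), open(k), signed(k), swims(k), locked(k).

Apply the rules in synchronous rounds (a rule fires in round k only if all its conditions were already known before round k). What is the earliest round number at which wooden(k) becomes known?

3

Round 1: R3 [approved(k) AND swims(k) AND signed(k) -> blue(k)]; R4 [open(k) -> penguin(k)]; R6 [locked(k) AND open(k) -> active(k)]. New: blue(k), penguin(k), active(k).
Round 2: R2 [blue(k) -> valid(k)]; R8 [stale(k) AND penguin(k) -> visible(k)]. New: valid(k), visible(k).
Round 3: R1 [valid(k) AND swims(k) -> wooden(k)]. New: wooden(k).
wooden(k) first appears in round 3.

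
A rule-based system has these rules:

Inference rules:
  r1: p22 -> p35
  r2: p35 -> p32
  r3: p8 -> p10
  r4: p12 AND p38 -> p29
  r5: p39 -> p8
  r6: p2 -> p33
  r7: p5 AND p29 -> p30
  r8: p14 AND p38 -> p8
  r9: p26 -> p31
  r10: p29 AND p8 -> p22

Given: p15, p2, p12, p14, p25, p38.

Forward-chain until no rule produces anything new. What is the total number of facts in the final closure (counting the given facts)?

13

[1] r4 [p12 AND p38 -> p29]; r6 [p2 -> p33]; r8 [p14 AND p38 -> p8]. ⇒ new: p29, p33, p8.
[2] r3 [p8 -> p10]; r10 [p29 AND p8 -> p22]. ⇒ new: p10, p22.
[3] r1 [p22 -> p35]. ⇒ new: p35.
[4] r2 [p35 -> p32]. ⇒ new: p32.
Closure: {p10, p12, p14, p15, p2, p22, p25, p29, p32, p33, p35, p38, p8} — 13 facts.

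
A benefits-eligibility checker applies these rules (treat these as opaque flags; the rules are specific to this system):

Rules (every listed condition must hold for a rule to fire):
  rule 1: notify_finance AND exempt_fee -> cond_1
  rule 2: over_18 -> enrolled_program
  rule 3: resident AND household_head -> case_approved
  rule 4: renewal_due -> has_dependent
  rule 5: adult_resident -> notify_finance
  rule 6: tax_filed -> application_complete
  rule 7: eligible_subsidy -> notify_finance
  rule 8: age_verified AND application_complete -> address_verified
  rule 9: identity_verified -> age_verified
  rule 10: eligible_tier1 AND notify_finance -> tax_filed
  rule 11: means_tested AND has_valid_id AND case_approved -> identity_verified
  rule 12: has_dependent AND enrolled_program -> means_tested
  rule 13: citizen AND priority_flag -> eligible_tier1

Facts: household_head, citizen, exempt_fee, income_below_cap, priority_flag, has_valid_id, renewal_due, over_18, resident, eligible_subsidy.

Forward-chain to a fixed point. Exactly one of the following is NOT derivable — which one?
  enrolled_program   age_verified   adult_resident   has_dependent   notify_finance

Round 1: rule 2 [over_18 -> enrolled_program]; rule 3 [resident AND household_head -> case_approved]; rule 4 [renewal_due -> has_dependent]; rule 7 [eligible_subsidy -> notify_finance]; rule 13 [citizen AND priority_flag -> eligible_tier1]. Adds enrolled_program, case_approved, has_dependent, notify_finance, eligible_tier1.
Round 2: rule 1 [notify_finance AND exempt_fee -> cond_1]; rule 10 [eligible_tier1 AND notify_finance -> tax_filed]; rule 12 [has_dependent AND enrolled_program -> means_tested]. Adds cond_1, tax_filed, means_tested.
Round 3: rule 6 [tax_filed -> application_complete]; rule 11 [means_tested AND has_valid_id AND case_approved -> identity_verified]. Adds application_complete, identity_verified.
Round 4: rule 9 [identity_verified -> age_verified]. Adds age_verified.
Round 5: rule 8 [age_verified AND application_complete -> address_verified]. Adds address_verified.
Derived: notify_finance (round 1), has_dependent (round 1), enrolled_program (round 1), age_verified (round 4). adult_resident never appears in any round.

adult_resident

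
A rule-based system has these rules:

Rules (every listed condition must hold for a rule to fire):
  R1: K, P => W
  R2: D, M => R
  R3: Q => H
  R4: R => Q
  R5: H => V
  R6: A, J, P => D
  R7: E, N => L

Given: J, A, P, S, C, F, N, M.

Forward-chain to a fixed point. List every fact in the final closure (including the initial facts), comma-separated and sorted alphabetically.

A, C, D, F, H, J, M, N, P, Q, R, S, V

Round 1 — R6, derive D.
Round 2 — R2, derive R.
Round 3 — R4, derive Q.
Round 4 — R3, derive H.
Round 5 — R5, derive V.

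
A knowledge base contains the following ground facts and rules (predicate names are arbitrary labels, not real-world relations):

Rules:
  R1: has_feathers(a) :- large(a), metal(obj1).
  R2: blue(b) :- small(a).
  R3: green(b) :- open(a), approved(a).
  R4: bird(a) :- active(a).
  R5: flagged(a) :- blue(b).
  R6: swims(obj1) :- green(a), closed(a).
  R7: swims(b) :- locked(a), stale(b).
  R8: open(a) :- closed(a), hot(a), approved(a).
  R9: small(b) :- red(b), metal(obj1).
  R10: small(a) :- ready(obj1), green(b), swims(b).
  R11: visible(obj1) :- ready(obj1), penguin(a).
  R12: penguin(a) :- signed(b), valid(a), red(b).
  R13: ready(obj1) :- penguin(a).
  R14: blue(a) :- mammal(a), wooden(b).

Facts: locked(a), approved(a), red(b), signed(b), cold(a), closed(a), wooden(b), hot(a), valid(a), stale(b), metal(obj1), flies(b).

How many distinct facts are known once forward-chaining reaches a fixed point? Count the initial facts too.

22

Round 1 fires R7, R8, R9, R12, giving swims(b), open(a), small(b), penguin(a).
Round 2 fires R3, R13, giving green(b), ready(obj1).
Round 3 fires R10, R11, giving small(a), visible(obj1).
Round 4 fires R2, giving blue(b).
Round 5 fires R5, giving flagged(a).
Closure: {approved(a), blue(b), closed(a), cold(a), flagged(a), flies(b), green(b), hot(a), locked(a), metal(obj1), open(a), penguin(a), ready(obj1), red(b), signed(b), small(a), small(b), stale(b), swims(b), valid(a), visible(obj1), wooden(b)} — 22 facts.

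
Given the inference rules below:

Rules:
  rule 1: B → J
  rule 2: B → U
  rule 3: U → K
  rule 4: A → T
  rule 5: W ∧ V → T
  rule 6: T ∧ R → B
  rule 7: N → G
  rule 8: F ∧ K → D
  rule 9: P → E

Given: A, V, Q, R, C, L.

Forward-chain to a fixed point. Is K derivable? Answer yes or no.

yes

[1] rule 4 [A → T]. ⇒ new: T.
[2] rule 6 [T ∧ R → B]. ⇒ new: B.
[3] rule 1 [B → J]; rule 2 [B → U]. ⇒ new: J, U.
[4] rule 3 [U → K]. ⇒ new: K.
K appears in round 4, so it is derivable.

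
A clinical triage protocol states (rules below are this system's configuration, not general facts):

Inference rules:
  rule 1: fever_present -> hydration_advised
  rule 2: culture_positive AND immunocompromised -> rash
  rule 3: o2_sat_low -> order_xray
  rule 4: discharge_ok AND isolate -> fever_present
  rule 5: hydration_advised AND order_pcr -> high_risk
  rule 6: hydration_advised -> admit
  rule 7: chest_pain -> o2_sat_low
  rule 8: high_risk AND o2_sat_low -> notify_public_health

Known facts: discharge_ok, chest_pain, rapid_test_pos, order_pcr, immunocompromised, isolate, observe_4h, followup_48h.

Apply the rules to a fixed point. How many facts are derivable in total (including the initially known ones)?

Round 1 fires rule 4, rule 7, giving fever_present, o2_sat_low.
Round 2 fires rule 1, rule 3, giving hydration_advised, order_xray.
Round 3 fires rule 5, rule 6, giving high_risk, admit.
Round 4 fires rule 8, giving notify_public_health.
Closure: {admit, chest_pain, discharge_ok, fever_present, followup_48h, high_risk, hydration_advised, immunocompromised, isolate, notify_public_health, o2_sat_low, observe_4h, order_pcr, order_xray, rapid_test_pos} — 15 facts.

15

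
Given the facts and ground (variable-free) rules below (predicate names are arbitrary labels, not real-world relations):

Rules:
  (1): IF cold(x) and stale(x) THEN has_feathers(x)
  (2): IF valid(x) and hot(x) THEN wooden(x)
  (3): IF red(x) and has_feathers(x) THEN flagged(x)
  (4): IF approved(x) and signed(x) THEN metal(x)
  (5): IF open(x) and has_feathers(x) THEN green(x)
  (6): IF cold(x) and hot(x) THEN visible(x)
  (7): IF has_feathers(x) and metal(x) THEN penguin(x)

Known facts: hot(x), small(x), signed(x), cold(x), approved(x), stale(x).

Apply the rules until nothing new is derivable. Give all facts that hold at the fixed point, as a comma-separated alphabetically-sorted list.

approved(x), cold(x), has_feathers(x), hot(x), metal(x), penguin(x), signed(x), small(x), stale(x), visible(x)

[1] (1) [IF cold(x) and stale(x) THEN has_feathers(x)]; (4) [IF approved(x) and signed(x) THEN metal(x)]; (6) [IF cold(x) and hot(x) THEN visible(x)]. ⇒ new: has_feathers(x), metal(x), visible(x).
[2] (7) [IF has_feathers(x) and metal(x) THEN penguin(x)]. ⇒ new: penguin(x).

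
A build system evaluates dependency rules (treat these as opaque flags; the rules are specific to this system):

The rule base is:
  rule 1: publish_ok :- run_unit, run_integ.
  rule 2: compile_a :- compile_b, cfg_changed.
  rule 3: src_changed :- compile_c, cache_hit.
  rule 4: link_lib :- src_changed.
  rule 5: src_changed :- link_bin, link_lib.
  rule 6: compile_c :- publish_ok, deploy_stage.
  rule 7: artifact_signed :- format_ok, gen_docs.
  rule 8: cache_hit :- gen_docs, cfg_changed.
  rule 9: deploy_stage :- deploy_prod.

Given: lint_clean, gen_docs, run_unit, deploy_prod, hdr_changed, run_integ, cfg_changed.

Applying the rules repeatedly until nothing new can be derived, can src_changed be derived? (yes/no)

yes

[1] rule 1 [publish_ok :- run_unit, run_integ.]; rule 8 [cache_hit :- gen_docs, cfg_changed.]; rule 9 [deploy_stage :- deploy_prod.]. ⇒ new: publish_ok, cache_hit, deploy_stage.
[2] rule 6 [compile_c :- publish_ok, deploy_stage.]. ⇒ new: compile_c.
[3] rule 3 [src_changed :- compile_c, cache_hit.]. ⇒ new: src_changed.
[4] rule 4 [link_lib :- src_changed.]. ⇒ new: link_lib.
src_changed appears in round 3, so it is derivable.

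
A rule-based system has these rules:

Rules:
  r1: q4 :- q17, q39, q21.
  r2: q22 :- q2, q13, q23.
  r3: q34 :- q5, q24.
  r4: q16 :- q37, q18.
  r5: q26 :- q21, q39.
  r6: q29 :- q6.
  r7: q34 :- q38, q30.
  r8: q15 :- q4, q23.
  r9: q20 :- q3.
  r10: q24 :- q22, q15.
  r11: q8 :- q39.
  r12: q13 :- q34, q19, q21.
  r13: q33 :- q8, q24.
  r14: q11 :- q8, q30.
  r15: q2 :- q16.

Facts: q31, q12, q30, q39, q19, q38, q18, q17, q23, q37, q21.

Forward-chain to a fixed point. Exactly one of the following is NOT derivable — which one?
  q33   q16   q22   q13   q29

Round 1: r1 [q4 :- q17, q39, q21.]; r4 [q16 :- q37, q18.]; r5 [q26 :- q21, q39.]; r7 [q34 :- q38, q30.]; r11 [q8 :- q39.]. Adds q4, q16, q26, q34, q8.
Round 2: r8 [q15 :- q4, q23.]; r12 [q13 :- q34, q19, q21.]; r14 [q11 :- q8, q30.]; r15 [q2 :- q16.]. Adds q15, q13, q11, q2.
Round 3: r2 [q22 :- q2, q13, q23.]. Adds q22.
Round 4: r10 [q24 :- q22, q15.]. Adds q24.
Round 5: r13 [q33 :- q8, q24.]. Adds q33.
Derived: q13 (round 2), q22 (round 3), q33 (round 5), q16 (round 1). q29 never appears in any round.

q29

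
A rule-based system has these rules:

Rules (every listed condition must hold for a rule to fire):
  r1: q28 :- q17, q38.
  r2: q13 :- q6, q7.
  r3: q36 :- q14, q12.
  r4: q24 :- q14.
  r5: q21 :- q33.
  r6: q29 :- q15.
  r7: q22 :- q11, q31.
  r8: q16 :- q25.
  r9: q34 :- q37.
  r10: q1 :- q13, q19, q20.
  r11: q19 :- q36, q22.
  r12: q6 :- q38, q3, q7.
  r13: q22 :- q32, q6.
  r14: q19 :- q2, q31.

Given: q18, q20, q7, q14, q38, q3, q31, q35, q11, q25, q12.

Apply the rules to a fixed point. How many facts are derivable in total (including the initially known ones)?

[1] r3 [q36 :- q14, q12.]; r4 [q24 :- q14.]; r7 [q22 :- q11, q31.]; r8 [q16 :- q25.]; r12 [q6 :- q38, q3, q7.]. ⇒ new: q36, q24, q22, q16, q6.
[2] r2 [q13 :- q6, q7.]; r11 [q19 :- q36, q22.]. ⇒ new: q13, q19.
[3] r10 [q1 :- q13, q19, q20.]. ⇒ new: q1.
Closure: {q1, q11, q12, q13, q14, q16, q18, q19, q20, q22, q24, q25, q3, q31, q35, q36, q38, q6, q7} — 19 facts.

19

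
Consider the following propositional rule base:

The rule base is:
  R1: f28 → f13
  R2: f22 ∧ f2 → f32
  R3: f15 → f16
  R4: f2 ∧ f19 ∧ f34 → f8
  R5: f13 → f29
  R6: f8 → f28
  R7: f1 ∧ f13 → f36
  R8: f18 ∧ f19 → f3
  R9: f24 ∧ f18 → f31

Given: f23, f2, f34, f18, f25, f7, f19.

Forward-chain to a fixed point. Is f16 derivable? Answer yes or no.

Round 1: R4 [f2 ∧ f19 ∧ f34 → f8]; R8 [f18 ∧ f19 → f3]. Adds f8, f3.
Round 2: R6 [f8 → f28]. Adds f28.
Round 3: R1 [f28 → f13]. Adds f13.
Round 4: R5 [f13 → f29]. Adds f29.
Fixed point reached. f16 is concluded only by R3; R3 needs f15 (never derived).

no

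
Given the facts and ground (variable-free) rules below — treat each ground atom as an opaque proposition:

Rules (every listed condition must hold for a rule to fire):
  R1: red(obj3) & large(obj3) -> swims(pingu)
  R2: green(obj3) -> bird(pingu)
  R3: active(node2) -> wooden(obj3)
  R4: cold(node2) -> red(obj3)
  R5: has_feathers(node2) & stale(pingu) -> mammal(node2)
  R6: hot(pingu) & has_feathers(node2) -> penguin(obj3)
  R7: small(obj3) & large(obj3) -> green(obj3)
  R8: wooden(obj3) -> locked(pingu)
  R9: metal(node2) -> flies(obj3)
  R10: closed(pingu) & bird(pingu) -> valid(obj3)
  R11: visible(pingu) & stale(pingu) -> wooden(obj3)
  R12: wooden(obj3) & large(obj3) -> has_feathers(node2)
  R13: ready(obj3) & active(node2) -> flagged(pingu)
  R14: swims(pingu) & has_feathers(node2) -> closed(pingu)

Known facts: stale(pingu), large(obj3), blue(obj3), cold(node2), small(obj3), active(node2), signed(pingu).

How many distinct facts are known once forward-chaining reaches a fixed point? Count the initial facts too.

17

Round 1: R3 [active(node2) -> wooden(obj3)]; R4 [cold(node2) -> red(obj3)]; R7 [small(obj3) & large(obj3) -> green(obj3)]. New: wooden(obj3), red(obj3), green(obj3).
Round 2: R1 [red(obj3) & large(obj3) -> swims(pingu)]; R2 [green(obj3) -> bird(pingu)]; R8 [wooden(obj3) -> locked(pingu)]; R12 [wooden(obj3) & large(obj3) -> has_feathers(node2)]. New: swims(pingu), bird(pingu), locked(pingu), has_feathers(node2).
Round 3: R5 [has_feathers(node2) & stale(pingu) -> mammal(node2)]; R14 [swims(pingu) & has_feathers(node2) -> closed(pingu)]. New: mammal(node2), closed(pingu).
Round 4: R10 [closed(pingu) & bird(pingu) -> valid(obj3)]. New: valid(obj3).
Closure: {active(node2), bird(pingu), blue(obj3), closed(pingu), cold(node2), green(obj3), has_feathers(node2), large(obj3), locked(pingu), mammal(node2), red(obj3), signed(pingu), small(obj3), stale(pingu), swims(pingu), valid(obj3), wooden(obj3)} — 17 facts.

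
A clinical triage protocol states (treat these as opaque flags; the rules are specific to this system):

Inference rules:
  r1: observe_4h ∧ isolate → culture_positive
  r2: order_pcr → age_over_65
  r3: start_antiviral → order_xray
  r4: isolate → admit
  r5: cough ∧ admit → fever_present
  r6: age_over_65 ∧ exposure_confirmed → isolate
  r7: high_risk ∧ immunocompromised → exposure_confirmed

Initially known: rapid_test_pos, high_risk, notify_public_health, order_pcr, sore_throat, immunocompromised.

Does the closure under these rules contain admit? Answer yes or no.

[1] r2 [order_pcr → age_over_65]; r7 [high_risk ∧ immunocompromised → exposure_confirmed]. ⇒ new: age_over_65, exposure_confirmed.
[2] r6 [age_over_65 ∧ exposure_confirmed → isolate]. ⇒ new: isolate.
[3] r4 [isolate → admit]. ⇒ new: admit.
admit appears in round 3, so it is derivable.

yes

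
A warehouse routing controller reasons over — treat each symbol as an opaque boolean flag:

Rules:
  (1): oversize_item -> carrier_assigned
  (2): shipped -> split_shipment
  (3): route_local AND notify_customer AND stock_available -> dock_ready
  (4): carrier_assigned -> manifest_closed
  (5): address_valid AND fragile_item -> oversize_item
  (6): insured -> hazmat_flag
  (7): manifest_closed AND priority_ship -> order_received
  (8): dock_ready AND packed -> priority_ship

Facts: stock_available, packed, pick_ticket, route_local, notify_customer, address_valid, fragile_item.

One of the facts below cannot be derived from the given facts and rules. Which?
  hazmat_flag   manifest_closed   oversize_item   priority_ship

hazmat_flag

Round 1: (3) [route_local AND notify_customer AND stock_available -> dock_ready]; (5) [address_valid AND fragile_item -> oversize_item]. Adds dock_ready, oversize_item.
Round 2: (1) [oversize_item -> carrier_assigned]; (8) [dock_ready AND packed -> priority_ship]. Adds carrier_assigned, priority_ship.
Round 3: (4) [carrier_assigned -> manifest_closed]. Adds manifest_closed.
Round 4: (7) [manifest_closed AND priority_ship -> order_received]. Adds order_received.
Derived: manifest_closed (round 3), oversize_item (round 1), priority_ship (round 2). hazmat_flag never appears in any round.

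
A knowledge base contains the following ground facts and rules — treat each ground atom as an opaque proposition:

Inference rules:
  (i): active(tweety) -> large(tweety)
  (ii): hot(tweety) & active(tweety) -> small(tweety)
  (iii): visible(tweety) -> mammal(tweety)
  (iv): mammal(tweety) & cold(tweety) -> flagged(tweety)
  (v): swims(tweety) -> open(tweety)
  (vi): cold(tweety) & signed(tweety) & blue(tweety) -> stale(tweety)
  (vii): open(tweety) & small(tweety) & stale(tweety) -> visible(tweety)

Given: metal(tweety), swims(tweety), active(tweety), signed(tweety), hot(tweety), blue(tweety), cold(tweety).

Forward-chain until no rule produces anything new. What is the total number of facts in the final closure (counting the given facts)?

[1] (i) [active(tweety) -> large(tweety)]; (ii) [hot(tweety) & active(tweety) -> small(tweety)]; (v) [swims(tweety) -> open(tweety)]; (vi) [cold(tweety) & signed(tweety) & blue(tweety) -> stale(tweety)]. ⇒ new: large(tweety), small(tweety), open(tweety), stale(tweety).
[2] (vii) [open(tweety) & small(tweety) & stale(tweety) -> visible(tweety)]. ⇒ new: visible(tweety).
[3] (iii) [visible(tweety) -> mammal(tweety)]. ⇒ new: mammal(tweety).
[4] (iv) [mammal(tweety) & cold(tweety) -> flagged(tweety)]. ⇒ new: flagged(tweety).
Closure: {active(tweety), blue(tweety), cold(tweety), flagged(tweety), hot(tweety), large(tweety), mammal(tweety), metal(tweety), open(tweety), signed(tweety), small(tweety), stale(tweety), swims(tweety), visible(tweety)} — 14 facts.

14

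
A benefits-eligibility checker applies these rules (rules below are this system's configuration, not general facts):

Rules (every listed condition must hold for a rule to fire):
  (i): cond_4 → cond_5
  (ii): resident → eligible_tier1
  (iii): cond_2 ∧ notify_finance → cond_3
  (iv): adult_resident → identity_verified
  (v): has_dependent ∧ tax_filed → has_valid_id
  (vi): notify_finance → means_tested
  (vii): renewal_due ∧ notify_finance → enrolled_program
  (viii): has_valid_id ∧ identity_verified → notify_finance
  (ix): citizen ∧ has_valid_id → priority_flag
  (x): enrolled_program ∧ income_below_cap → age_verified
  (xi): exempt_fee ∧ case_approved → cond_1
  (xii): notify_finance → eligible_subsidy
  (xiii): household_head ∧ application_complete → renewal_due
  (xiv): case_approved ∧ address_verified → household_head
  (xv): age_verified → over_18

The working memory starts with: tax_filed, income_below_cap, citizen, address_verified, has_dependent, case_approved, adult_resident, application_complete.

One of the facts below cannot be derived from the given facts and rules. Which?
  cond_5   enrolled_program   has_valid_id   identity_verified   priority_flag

[1] (iv) [adult_resident → identity_verified]; (v) [has_dependent ∧ tax_filed → has_valid_id]; (xiv) [case_approved ∧ address_verified → household_head]. ⇒ new: identity_verified, has_valid_id, household_head.
[2] (viii) [has_valid_id ∧ identity_verified → notify_finance]; (ix) [citizen ∧ has_valid_id → priority_flag]; (xiii) [household_head ∧ application_complete → renewal_due]. ⇒ new: notify_finance, priority_flag, renewal_due.
[3] (vi) [notify_finance → means_tested]; (vii) [renewal_due ∧ notify_finance → enrolled_program]; (xii) [notify_finance → eligible_subsidy]. ⇒ new: means_tested, enrolled_program, eligible_subsidy.
[4] (x) [enrolled_program ∧ income_below_cap → age_verified]. ⇒ new: age_verified.
[5] (xv) [age_verified → over_18]. ⇒ new: over_18.
Derived: priority_flag (round 2), has_valid_id (round 1), identity_verified (round 1), enrolled_program (round 3). cond_5 never appears in any round.

cond_5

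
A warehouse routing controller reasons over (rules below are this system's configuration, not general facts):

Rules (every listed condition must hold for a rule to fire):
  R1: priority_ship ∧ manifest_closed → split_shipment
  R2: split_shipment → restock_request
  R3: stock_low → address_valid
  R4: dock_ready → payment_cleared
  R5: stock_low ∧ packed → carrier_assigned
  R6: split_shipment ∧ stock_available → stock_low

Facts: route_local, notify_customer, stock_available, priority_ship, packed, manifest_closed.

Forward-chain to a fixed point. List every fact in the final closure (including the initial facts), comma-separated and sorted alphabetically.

address_valid, carrier_assigned, manifest_closed, notify_customer, packed, priority_ship, restock_request, route_local, split_shipment, stock_available, stock_low

[1] R1 [priority_ship ∧ manifest_closed → split_shipment]. ⇒ new: split_shipment.
[2] R2 [split_shipment → restock_request]; R6 [split_shipment ∧ stock_available → stock_low]. ⇒ new: restock_request, stock_low.
[3] R3 [stock_low → address_valid]; R5 [stock_low ∧ packed → carrier_assigned]. ⇒ new: address_valid, carrier_assigned.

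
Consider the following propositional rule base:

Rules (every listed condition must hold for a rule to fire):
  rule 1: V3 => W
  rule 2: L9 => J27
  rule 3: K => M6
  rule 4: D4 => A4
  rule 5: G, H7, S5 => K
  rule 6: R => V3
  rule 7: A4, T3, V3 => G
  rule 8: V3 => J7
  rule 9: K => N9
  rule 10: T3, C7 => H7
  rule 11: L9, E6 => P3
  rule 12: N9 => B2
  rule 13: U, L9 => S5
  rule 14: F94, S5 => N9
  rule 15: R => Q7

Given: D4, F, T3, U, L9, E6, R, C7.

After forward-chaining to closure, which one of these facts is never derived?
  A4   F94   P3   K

F94

[1] rule 2 [L9 => J27]; rule 4 [D4 => A4]; rule 6 [R => V3]; rule 10 [T3, C7 => H7]; rule 11 [L9, E6 => P3]; rule 13 [U, L9 => S5]; rule 15 [R => Q7]. ⇒ new: J27, A4, V3, H7, P3, S5, Q7.
[2] rule 1 [V3 => W]; rule 7 [A4, T3, V3 => G]; rule 8 [V3 => J7]. ⇒ new: W, G, J7.
[3] rule 5 [G, H7, S5 => K]. ⇒ new: K.
[4] rule 3 [K => M6]; rule 9 [K => N9]. ⇒ new: M6, N9.
[5] rule 12 [N9 => B2]. ⇒ new: B2.
Derived: A4 (round 1), K (round 3), P3 (round 1). F94 never appears in any round.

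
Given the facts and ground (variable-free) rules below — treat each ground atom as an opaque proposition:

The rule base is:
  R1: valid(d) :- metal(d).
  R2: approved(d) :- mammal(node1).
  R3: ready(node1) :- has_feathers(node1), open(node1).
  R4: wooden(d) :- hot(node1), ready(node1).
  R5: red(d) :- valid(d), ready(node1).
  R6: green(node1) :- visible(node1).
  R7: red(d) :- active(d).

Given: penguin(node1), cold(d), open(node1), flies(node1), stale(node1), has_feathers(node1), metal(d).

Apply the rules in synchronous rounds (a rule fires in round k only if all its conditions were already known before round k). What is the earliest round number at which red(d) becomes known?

2

[1] R1 [valid(d) :- metal(d).]; R3 [ready(node1) :- has_feathers(node1), open(node1).]. ⇒ new: valid(d), ready(node1).
[2] R5 [red(d) :- valid(d), ready(node1).]. ⇒ new: red(d).
red(d) first appears in round 2.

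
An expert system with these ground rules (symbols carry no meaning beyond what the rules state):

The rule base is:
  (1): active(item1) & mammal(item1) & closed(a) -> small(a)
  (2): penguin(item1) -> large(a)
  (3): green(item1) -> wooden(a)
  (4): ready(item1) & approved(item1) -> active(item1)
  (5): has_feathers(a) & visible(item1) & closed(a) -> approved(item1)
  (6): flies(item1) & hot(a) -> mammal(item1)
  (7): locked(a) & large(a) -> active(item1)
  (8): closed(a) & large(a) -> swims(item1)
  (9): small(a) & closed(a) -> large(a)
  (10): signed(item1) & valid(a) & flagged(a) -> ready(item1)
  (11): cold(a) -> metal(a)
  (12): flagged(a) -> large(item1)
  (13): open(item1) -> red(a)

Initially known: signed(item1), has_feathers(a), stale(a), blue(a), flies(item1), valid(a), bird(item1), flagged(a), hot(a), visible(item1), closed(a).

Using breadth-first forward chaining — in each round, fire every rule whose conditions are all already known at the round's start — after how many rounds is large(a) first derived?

Round 1 — (5), (6), (10), (12), derive approved(item1), mammal(item1), ready(item1), large(item1).
Round 2 — (4), derive active(item1).
Round 3 — (1), derive small(a).
Round 4 — (9), derive large(a).
large(a) first appears in round 4.

4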